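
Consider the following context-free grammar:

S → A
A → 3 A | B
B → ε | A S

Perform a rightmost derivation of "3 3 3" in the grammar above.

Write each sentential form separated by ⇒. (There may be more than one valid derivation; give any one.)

S ⇒ A ⇒ 3 A ⇒ 3 3 A ⇒ 3 3 3 A ⇒ 3 3 3 B ⇒ 3 3 3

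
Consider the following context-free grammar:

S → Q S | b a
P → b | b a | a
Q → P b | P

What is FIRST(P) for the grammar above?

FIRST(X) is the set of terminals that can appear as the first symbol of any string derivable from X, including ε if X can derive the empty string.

We compute FIRST(P) using the standard algorithm.
FIRST(P) = {a, b}
FIRST(Q) = {a, b}
FIRST(S) = {a, b}
Therefore, FIRST(P) = {a, b}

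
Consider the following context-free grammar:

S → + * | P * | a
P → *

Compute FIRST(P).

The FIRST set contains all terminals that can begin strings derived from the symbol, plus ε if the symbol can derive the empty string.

We compute FIRST(P) using the standard algorithm.
FIRST(P) = {*}
FIRST(S) = {*, +, a}
Therefore, FIRST(P) = {*}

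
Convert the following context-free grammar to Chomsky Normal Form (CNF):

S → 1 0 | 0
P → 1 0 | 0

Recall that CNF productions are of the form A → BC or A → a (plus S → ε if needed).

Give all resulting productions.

T1 → 1; T0 → 0; S → 0; P → 0; S → T1 T0; P → T1 T0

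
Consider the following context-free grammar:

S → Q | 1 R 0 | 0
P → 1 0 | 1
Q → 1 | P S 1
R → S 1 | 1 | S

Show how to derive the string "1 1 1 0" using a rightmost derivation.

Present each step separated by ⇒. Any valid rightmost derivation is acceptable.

S ⇒ 1 R 0 ⇒ 1 S 1 0 ⇒ 1 Q 1 0 ⇒ 1 1 1 0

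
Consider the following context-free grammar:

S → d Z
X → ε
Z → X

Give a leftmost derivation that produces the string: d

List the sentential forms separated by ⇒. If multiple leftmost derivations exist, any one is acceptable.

S ⇒ d Z ⇒ d X ⇒ d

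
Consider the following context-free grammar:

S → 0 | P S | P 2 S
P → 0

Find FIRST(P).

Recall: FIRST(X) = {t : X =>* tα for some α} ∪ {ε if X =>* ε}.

We compute FIRST(P) using the standard algorithm.
FIRST(P) = {0}
FIRST(S) = {0}
Therefore, FIRST(P) = {0}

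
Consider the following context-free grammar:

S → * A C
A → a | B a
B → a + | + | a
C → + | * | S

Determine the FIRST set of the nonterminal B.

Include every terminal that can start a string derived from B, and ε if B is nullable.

We compute FIRST(B) using the standard algorithm.
FIRST(A) = {+, a}
FIRST(B) = {+, a}
FIRST(C) = {*, +}
FIRST(S) = {*}
Therefore, FIRST(B) = {+, a}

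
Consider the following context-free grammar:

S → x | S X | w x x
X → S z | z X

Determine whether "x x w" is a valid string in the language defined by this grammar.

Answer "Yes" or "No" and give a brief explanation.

No - no valid derivation exists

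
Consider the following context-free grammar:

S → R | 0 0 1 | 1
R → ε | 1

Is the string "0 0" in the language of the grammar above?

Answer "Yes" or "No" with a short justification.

No - no valid derivation exists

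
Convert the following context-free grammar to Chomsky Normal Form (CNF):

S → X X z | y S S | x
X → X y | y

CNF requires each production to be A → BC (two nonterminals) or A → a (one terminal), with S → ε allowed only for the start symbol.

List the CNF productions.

TZ → z; TY → y; S → x; X → y; S → X X0; X0 → X TZ; S → TY X1; X1 → S S; X → X TY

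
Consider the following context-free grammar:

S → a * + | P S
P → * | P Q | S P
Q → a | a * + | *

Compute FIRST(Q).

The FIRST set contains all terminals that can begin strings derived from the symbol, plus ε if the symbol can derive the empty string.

We compute FIRST(Q) using the standard algorithm.
FIRST(P) = {*, a}
FIRST(Q) = {*, a}
FIRST(S) = {*, a}
Therefore, FIRST(Q) = {*, a}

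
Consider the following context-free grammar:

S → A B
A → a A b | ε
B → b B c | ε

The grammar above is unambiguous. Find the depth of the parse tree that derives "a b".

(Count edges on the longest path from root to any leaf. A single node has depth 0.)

3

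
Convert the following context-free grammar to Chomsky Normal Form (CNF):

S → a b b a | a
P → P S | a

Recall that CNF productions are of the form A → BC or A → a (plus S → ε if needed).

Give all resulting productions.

TA → a; TB → b; S → a; P → a; S → TA X0; X0 → TB X1; X1 → TB TA; P → P S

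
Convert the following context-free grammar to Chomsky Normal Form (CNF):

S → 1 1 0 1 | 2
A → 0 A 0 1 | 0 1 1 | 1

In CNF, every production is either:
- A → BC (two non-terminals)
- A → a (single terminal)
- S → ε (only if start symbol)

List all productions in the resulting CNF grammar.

T1 → 1; T0 → 0; S → 2; A → 1; S → T1 X0; X0 → T1 X1; X1 → T0 T1; A → T0 X2; X2 → A X3; X3 → T0 T1; A → T0 X4; X4 → T1 T1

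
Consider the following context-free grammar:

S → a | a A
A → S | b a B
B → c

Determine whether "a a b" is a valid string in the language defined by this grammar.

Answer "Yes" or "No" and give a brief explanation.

No - no valid derivation exists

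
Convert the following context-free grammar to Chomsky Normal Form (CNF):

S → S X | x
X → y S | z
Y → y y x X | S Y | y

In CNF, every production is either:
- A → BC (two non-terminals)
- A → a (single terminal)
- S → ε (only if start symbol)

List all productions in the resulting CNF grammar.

S → x; TY → y; X → z; TX → x; Y → y; S → S X; X → TY S; Y → TY X0; X0 → TY X1; X1 → TX X; Y → S Y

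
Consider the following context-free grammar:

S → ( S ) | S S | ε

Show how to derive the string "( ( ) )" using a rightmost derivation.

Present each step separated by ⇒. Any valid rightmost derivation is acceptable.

S ⇒ ( S ) ⇒ ( ( S ) ) ⇒ ( ( ) )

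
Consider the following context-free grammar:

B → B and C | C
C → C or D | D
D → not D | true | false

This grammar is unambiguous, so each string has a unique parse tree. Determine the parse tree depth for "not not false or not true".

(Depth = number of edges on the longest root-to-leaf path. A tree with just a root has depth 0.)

6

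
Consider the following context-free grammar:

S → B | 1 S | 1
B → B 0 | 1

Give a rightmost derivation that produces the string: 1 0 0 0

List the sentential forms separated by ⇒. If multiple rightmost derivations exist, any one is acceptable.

S ⇒ B ⇒ B 0 ⇒ B 0 0 ⇒ B 0 0 0 ⇒ 1 0 0 0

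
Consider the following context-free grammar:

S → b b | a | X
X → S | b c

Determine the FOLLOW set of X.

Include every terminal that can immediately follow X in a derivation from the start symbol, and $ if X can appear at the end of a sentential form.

We compute FOLLOW(X) using the standard algorithm.
FOLLOW(S) starts with {$}.
FIRST(S) = {a, b}
FIRST(X) = {a, b}
FOLLOW(S) = {$}
FOLLOW(X) = {$}
Therefore, FOLLOW(X) = {$}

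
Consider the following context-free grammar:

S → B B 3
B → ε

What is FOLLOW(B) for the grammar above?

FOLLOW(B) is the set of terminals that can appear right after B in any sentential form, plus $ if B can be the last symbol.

We compute FOLLOW(B) using the standard algorithm.
FOLLOW(S) starts with {$}.
FIRST(B) = {ε}
FIRST(S) = {3}
FOLLOW(B) = {3}
FOLLOW(S) = {$}
Therefore, FOLLOW(B) = {3}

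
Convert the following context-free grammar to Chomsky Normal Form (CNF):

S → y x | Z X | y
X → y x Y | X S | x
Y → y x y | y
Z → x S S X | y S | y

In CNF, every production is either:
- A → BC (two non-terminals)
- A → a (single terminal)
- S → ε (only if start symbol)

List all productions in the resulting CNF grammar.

TY → y; TX → x; S → y; X → x; Y → y; Z → y; S → TY TX; S → Z X; X → TY X0; X0 → TX Y; X → X S; Y → TY X1; X1 → TX TY; Z → TX X2; X2 → S X3; X3 → S X; Z → TY S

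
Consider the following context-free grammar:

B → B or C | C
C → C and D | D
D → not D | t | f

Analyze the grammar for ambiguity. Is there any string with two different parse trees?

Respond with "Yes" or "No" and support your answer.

No - the grammar is unambiguous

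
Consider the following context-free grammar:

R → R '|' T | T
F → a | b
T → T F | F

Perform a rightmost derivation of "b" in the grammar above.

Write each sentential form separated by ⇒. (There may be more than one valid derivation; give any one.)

R ⇒ T ⇒ F ⇒ b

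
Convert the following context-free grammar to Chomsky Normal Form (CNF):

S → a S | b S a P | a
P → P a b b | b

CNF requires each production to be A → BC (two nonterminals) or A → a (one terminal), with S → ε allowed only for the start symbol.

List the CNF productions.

TA → a; TB → b; S → a; P → b; S → TA S; S → TB X0; X0 → S X1; X1 → TA P; P → P X2; X2 → TA X3; X3 → TB TB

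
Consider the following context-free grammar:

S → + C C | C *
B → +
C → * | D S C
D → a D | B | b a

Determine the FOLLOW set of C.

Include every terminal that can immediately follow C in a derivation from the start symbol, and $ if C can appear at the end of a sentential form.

We compute FOLLOW(C) using the standard algorithm.
FOLLOW(S) starts with {$}.
FIRST(B) = {+}
FIRST(C) = {*, +, a, b}
FIRST(D) = {+, a, b}
FIRST(S) = {*, +, a, b}
FOLLOW(B) = {*, +, a, b}
FOLLOW(C) = {$, *, +, a, b}
FOLLOW(D) = {*, +, a, b}
FOLLOW(S) = {$, *, +, a, b}
Therefore, FOLLOW(C) = {$, *, +, a, b}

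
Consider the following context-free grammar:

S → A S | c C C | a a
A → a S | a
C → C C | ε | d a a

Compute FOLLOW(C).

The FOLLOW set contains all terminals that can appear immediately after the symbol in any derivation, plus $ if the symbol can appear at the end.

We compute FOLLOW(C) using the standard algorithm.
FOLLOW(S) starts with {$}.
FIRST(A) = {a}
FIRST(C) = {d, ε}
FIRST(S) = {a, c}
FOLLOW(A) = {a, c}
FOLLOW(C) = {$, a, c, d}
FOLLOW(S) = {$, a, c}
Therefore, FOLLOW(C) = {$, a, c, d}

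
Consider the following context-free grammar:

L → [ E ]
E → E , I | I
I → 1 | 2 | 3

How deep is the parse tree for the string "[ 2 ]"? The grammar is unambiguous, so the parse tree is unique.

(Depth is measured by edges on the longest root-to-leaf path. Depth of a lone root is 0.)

3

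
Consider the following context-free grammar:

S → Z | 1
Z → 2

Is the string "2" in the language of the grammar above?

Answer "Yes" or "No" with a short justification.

Yes - a valid derivation exists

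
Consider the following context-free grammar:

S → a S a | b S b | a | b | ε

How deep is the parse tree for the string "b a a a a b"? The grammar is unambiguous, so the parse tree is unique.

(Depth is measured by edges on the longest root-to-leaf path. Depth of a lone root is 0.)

4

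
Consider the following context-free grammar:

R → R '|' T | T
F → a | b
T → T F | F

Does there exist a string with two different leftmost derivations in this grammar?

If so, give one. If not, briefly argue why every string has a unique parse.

No - every string in the language has a unique leftmost derivation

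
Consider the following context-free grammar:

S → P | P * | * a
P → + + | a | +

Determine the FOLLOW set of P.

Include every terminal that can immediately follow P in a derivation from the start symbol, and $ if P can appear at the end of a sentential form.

We compute FOLLOW(P) using the standard algorithm.
FOLLOW(S) starts with {$}.
FIRST(P) = {+, a}
FIRST(S) = {*, +, a}
FOLLOW(P) = {$, *}
FOLLOW(S) = {$}
Therefore, FOLLOW(P) = {$, *}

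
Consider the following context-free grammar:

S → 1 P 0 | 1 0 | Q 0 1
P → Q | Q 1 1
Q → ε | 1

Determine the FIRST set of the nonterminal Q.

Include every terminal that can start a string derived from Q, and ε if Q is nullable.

We compute FIRST(Q) using the standard algorithm.
FIRST(P) = {1, ε}
FIRST(Q) = {1, ε}
FIRST(S) = {0, 1}
Therefore, FIRST(Q) = {1, ε}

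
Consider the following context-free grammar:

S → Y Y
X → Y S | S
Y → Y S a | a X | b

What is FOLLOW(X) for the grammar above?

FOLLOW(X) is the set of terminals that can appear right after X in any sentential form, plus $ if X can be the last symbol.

We compute FOLLOW(X) using the standard algorithm.
FOLLOW(S) starts with {$}.
FIRST(S) = {a, b}
FIRST(X) = {a, b}
FIRST(Y) = {a, b}
FOLLOW(S) = {$, a, b}
FOLLOW(X) = {$, a, b}
FOLLOW(Y) = {$, a, b}
Therefore, FOLLOW(X) = {$, a, b}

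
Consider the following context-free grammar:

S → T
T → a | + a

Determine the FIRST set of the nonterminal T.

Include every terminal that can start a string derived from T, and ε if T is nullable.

We compute FIRST(T) using the standard algorithm.
FIRST(S) = {+, a}
FIRST(T) = {+, a}
Therefore, FIRST(T) = {+, a}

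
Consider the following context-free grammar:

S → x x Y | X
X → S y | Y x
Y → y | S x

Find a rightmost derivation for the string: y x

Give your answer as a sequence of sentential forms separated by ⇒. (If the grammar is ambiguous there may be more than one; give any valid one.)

S ⇒ X ⇒ Y x ⇒ y x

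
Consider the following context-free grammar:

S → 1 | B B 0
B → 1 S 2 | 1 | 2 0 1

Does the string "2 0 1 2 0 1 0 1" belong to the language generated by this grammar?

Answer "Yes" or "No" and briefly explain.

No - no valid derivation exists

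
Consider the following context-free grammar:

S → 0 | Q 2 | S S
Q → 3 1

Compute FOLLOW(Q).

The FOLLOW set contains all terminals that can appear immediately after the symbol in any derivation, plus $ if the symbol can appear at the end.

We compute FOLLOW(Q) using the standard algorithm.
FOLLOW(S) starts with {$}.
FIRST(Q) = {3}
FIRST(S) = {0, 3}
FOLLOW(Q) = {2}
FOLLOW(S) = {$, 0, 3}
Therefore, FOLLOW(Q) = {2}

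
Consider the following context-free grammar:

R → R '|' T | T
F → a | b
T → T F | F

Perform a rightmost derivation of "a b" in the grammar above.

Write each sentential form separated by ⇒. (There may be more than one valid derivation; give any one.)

R ⇒ T ⇒ T F ⇒ T b ⇒ F b ⇒ a b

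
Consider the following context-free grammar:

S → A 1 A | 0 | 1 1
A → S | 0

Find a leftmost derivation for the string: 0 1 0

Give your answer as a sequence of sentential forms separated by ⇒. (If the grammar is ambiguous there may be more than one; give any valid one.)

S ⇒ A 1 A ⇒ 0 1 A ⇒ 0 1 S ⇒ 0 1 0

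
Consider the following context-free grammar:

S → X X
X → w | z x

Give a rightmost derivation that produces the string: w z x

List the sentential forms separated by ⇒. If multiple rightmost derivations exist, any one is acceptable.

S ⇒ X X ⇒ X z x ⇒ w z x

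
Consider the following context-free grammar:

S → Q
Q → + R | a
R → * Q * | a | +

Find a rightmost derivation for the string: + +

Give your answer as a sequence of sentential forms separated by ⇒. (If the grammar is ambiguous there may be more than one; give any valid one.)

S ⇒ Q ⇒ + R ⇒ + +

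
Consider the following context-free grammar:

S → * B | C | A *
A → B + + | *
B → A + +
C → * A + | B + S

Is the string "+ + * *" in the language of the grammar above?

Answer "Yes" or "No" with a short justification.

No - no valid derivation exists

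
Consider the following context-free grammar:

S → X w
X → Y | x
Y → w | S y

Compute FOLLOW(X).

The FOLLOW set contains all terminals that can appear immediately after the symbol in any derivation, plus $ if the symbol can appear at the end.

We compute FOLLOW(X) using the standard algorithm.
FOLLOW(S) starts with {$}.
FIRST(S) = {w, x}
FIRST(X) = {w, x}
FIRST(Y) = {w, x}
FOLLOW(S) = {$, y}
FOLLOW(X) = {w}
FOLLOW(Y) = {w}
Therefore, FOLLOW(X) = {w}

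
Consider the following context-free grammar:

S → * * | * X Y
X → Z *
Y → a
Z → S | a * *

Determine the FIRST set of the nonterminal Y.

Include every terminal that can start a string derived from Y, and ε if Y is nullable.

We compute FIRST(Y) using the standard algorithm.
FIRST(S) = {*}
FIRST(X) = {*, a}
FIRST(Y) = {a}
FIRST(Z) = {*, a}
Therefore, FIRST(Y) = {a}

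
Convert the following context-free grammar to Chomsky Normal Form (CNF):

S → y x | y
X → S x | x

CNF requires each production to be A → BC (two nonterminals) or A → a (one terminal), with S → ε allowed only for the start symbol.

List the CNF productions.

TY → y; TX → x; S → y; X → x; S → TY TX; X → S TX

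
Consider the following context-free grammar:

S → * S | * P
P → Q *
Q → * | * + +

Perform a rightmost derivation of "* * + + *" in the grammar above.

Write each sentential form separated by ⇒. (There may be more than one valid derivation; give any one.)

S ⇒ * P ⇒ * Q * ⇒ * * + + *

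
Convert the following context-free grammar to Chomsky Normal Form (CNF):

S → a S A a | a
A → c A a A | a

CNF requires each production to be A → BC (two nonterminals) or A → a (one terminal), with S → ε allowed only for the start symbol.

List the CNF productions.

TA → a; S → a; TC → c; A → a; S → TA X0; X0 → S X1; X1 → A TA; A → TC X2; X2 → A X3; X3 → TA A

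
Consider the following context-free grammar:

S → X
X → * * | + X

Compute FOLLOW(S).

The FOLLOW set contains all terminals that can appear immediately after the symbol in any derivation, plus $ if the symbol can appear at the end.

We compute FOLLOW(S) using the standard algorithm.
FOLLOW(S) starts with {$}.
FIRST(S) = {*, +}
FIRST(X) = {*, +}
FOLLOW(S) = {$}
FOLLOW(X) = {$}
Therefore, FOLLOW(S) = {$}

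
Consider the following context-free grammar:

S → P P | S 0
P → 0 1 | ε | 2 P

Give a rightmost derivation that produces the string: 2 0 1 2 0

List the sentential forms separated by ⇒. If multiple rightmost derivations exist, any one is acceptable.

S ⇒ S 0 ⇒ P P 0 ⇒ P 2 P 0 ⇒ P 2 0 ⇒ 2 P 2 0 ⇒ 2 0 1 2 0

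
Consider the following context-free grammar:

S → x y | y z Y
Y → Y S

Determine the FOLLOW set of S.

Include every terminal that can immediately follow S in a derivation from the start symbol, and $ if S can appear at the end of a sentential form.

We compute FOLLOW(S) using the standard algorithm.
FOLLOW(S) starts with {$}.
FIRST(S) = {x, y}
FIRST(Y) = {}
FOLLOW(S) = {$, x, y}
FOLLOW(Y) = {$, x, y}
Therefore, FOLLOW(S) = {$, x, y}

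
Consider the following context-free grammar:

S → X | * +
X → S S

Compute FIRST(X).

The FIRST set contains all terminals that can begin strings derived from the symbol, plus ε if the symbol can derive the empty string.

We compute FIRST(X) using the standard algorithm.
FIRST(S) = {*}
FIRST(X) = {*}
Therefore, FIRST(X) = {*}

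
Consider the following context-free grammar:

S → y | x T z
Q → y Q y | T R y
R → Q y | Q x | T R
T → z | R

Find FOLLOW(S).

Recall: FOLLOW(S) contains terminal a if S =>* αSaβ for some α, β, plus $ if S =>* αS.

We compute FOLLOW(S) using the standard algorithm.
FOLLOW(S) starts with {$}.
FIRST(Q) = {y, z}
FIRST(R) = {y, z}
FIRST(S) = {x, y}
FIRST(T) = {y, z}
FOLLOW(Q) = {x, y}
FOLLOW(R) = {y, z}
FOLLOW(S) = {$}
FOLLOW(T) = {y, z}
Therefore, FOLLOW(S) = {$}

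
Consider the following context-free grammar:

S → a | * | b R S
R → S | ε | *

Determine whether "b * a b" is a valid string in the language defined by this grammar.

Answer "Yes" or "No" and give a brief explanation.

No - no valid derivation exists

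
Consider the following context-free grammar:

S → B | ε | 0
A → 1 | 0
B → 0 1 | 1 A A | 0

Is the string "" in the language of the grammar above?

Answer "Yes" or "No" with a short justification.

Yes - a valid derivation exists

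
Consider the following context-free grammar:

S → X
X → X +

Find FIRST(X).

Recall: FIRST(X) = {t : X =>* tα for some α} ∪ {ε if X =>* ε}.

We compute FIRST(X) using the standard algorithm.
FIRST(S) = {}
FIRST(X) = {}
Therefore, FIRST(X) = {}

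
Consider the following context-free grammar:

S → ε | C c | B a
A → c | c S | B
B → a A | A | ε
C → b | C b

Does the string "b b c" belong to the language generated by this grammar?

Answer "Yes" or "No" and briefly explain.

Yes - a valid derivation exists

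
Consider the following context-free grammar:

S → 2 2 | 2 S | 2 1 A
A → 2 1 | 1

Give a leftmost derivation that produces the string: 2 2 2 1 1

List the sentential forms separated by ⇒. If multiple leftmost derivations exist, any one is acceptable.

S ⇒ 2 S ⇒ 2 2 S ⇒ 2 2 2 1 A ⇒ 2 2 2 1 1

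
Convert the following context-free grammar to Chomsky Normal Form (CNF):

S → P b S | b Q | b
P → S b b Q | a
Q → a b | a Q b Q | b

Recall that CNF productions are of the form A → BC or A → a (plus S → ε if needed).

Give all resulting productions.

TB → b; S → b; P → a; TA → a; Q → b; S → P X0; X0 → TB S; S → TB Q; P → S X1; X1 → TB X2; X2 → TB Q; Q → TA TB; Q → TA X3; X3 → Q X4; X4 → TB Q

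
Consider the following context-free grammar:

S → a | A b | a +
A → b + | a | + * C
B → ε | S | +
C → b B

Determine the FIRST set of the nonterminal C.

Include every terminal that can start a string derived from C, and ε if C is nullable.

We compute FIRST(C) using the standard algorithm.
FIRST(A) = {+, a, b}
FIRST(B) = {+, a, b, ε}
FIRST(C) = {b}
FIRST(S) = {+, a, b}
Therefore, FIRST(C) = {b}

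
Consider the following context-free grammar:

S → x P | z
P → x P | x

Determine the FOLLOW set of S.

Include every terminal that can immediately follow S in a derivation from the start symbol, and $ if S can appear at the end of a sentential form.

We compute FOLLOW(S) using the standard algorithm.
FOLLOW(S) starts with {$}.
FIRST(P) = {x}
FIRST(S) = {x, z}
FOLLOW(P) = {$}
FOLLOW(S) = {$}
Therefore, FOLLOW(S) = {$}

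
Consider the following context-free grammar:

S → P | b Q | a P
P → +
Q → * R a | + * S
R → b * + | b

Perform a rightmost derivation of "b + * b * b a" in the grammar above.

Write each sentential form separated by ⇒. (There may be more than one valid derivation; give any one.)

S ⇒ b Q ⇒ b + * S ⇒ b + * b Q ⇒ b + * b * R a ⇒ b + * b * b a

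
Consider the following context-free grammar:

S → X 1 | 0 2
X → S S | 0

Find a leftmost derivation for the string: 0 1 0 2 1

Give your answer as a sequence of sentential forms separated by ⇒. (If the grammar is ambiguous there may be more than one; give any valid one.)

S ⇒ X 1 ⇒ S S 1 ⇒ X 1 S 1 ⇒ 0 1 S 1 ⇒ 0 1 0 2 1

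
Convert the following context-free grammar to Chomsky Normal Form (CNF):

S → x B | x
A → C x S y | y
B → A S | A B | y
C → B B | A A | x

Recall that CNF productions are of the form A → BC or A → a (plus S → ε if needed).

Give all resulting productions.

TX → x; S → x; TY → y; A → y; B → y; C → x; S → TX B; A → C X0; X0 → TX X1; X1 → S TY; B → A S; B → A B; C → B B; C → A A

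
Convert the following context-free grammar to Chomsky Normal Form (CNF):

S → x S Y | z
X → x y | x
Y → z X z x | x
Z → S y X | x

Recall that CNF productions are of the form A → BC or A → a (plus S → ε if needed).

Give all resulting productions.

TX → x; S → z; TY → y; X → x; TZ → z; Y → x; Z → x; S → TX X0; X0 → S Y; X → TX TY; Y → TZ X1; X1 → X X2; X2 → TZ TX; Z → S X3; X3 → TY X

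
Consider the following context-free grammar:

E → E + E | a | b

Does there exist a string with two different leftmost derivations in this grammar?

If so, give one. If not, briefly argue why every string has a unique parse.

Yes - the string 'b + a + a + b' has two distinct leftmost derivations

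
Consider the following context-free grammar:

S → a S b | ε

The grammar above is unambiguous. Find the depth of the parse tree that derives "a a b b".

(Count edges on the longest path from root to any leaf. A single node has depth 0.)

3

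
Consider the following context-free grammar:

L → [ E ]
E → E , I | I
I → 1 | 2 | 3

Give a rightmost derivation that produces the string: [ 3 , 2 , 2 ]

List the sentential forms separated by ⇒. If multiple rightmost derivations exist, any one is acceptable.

L ⇒ [ E ] ⇒ [ E , I ] ⇒ [ E , 2 ] ⇒ [ E , I , 2 ] ⇒ [ E , 2 , 2 ] ⇒ [ I , 2 , 2 ] ⇒ [ 3 , 2 , 2 ]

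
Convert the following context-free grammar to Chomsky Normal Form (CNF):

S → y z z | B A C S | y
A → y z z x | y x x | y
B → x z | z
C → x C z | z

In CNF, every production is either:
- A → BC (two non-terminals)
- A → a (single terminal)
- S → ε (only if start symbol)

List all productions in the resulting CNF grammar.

TY → y; TZ → z; S → y; TX → x; A → y; B → z; C → z; S → TY X0; X0 → TZ TZ; S → B X1; X1 → A X2; X2 → C S; A → TY X3; X3 → TZ X4; X4 → TZ TX; A → TY X5; X5 → TX TX; B → TX TZ; C → TX X6; X6 → C TZ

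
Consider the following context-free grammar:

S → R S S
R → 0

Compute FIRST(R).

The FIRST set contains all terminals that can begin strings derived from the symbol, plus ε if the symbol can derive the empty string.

We compute FIRST(R) using the standard algorithm.
FIRST(R) = {0}
FIRST(S) = {0}
Therefore, FIRST(R) = {0}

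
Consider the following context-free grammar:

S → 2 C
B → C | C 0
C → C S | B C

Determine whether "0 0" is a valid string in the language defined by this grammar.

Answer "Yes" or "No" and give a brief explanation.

No - no valid derivation exists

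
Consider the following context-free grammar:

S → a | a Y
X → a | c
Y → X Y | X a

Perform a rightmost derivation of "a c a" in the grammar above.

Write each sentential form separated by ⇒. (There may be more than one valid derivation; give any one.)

S ⇒ a Y ⇒ a X a ⇒ a c a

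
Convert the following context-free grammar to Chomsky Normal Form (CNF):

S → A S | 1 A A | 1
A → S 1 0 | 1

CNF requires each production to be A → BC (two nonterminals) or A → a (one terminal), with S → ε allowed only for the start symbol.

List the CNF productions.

T1 → 1; S → 1; T0 → 0; A → 1; S → A S; S → T1 X0; X0 → A A; A → S X1; X1 → T1 T0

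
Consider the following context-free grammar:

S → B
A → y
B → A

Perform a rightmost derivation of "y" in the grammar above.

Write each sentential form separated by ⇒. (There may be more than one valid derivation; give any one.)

S ⇒ B ⇒ A ⇒ y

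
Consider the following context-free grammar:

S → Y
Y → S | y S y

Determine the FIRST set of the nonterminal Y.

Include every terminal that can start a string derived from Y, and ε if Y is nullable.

We compute FIRST(Y) using the standard algorithm.
FIRST(S) = {y}
FIRST(Y) = {y}
Therefore, FIRST(Y) = {y}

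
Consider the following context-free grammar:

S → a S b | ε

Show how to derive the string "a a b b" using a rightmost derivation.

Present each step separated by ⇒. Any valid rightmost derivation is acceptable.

S ⇒ a S b ⇒ a a S b b ⇒ a a b b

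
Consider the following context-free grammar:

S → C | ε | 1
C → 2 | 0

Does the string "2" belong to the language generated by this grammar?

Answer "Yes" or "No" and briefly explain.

Yes - a valid derivation exists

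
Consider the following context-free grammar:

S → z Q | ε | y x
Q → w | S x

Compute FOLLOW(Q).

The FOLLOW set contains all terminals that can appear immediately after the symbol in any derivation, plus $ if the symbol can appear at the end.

We compute FOLLOW(Q) using the standard algorithm.
FOLLOW(S) starts with {$}.
FIRST(Q) = {w, x, y, z}
FIRST(S) = {y, z, ε}
FOLLOW(Q) = {$, x}
FOLLOW(S) = {$, x}
Therefore, FOLLOW(Q) = {$, x}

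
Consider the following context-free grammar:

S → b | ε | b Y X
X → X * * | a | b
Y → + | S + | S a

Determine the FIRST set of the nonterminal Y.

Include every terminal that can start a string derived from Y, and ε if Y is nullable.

We compute FIRST(Y) using the standard algorithm.
FIRST(S) = {b, ε}
FIRST(X) = {a, b}
FIRST(Y) = {+, a, b}
Therefore, FIRST(Y) = {+, a, b}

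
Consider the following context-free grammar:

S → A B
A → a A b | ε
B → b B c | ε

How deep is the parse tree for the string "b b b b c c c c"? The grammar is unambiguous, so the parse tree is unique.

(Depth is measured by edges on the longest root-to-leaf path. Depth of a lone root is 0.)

6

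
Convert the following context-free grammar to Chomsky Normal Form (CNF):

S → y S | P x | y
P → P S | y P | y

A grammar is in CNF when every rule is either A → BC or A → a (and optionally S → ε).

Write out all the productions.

TY → y; TX → x; S → y; P → y; S → TY S; S → P TX; P → P S; P → TY P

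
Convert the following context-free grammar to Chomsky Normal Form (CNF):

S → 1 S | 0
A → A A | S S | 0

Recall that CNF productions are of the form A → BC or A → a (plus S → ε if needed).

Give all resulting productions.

T1 → 1; S → 0; A → 0; S → T1 S; A → A A; A → S S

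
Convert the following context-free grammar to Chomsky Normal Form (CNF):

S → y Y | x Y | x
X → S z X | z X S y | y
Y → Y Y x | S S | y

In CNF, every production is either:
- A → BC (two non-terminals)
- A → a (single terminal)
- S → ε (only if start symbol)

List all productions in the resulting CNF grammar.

TY → y; TX → x; S → x; TZ → z; X → y; Y → y; S → TY Y; S → TX Y; X → S X0; X0 → TZ X; X → TZ X1; X1 → X X2; X2 → S TY; Y → Y X3; X3 → Y TX; Y → S S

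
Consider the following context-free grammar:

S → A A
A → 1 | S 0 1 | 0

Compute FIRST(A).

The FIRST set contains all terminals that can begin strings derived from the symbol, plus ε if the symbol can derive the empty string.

We compute FIRST(A) using the standard algorithm.
FIRST(A) = {0, 1}
FIRST(S) = {0, 1}
Therefore, FIRST(A) = {0, 1}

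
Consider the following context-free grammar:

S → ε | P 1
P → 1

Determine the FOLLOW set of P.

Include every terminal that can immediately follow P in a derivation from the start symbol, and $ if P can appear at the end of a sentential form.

We compute FOLLOW(P) using the standard algorithm.
FOLLOW(S) starts with {$}.
FIRST(P) = {1}
FIRST(S) = {1, ε}
FOLLOW(P) = {1}
FOLLOW(S) = {$}
Therefore, FOLLOW(P) = {1}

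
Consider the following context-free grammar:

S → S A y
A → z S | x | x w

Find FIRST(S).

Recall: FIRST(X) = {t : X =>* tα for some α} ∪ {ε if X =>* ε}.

We compute FIRST(S) using the standard algorithm.
FIRST(A) = {x, z}
FIRST(S) = {}
Therefore, FIRST(S) = {}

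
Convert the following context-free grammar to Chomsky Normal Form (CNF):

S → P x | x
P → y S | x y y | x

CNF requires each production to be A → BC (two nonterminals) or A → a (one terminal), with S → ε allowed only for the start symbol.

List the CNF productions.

TX → x; S → x; TY → y; P → x; S → P TX; P → TY S; P → TX X0; X0 → TY TY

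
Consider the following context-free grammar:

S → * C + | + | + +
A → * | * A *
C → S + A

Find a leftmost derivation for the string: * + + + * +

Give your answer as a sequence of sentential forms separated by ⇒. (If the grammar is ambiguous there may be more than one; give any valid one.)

S ⇒ * C + ⇒ * S + A + ⇒ * + + + A + ⇒ * + + + * +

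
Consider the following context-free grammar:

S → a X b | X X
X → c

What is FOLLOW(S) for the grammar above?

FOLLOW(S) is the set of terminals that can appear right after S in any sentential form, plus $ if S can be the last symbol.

We compute FOLLOW(S) using the standard algorithm.
FOLLOW(S) starts with {$}.
FIRST(S) = {a, c}
FIRST(X) = {c}
FOLLOW(S) = {$}
FOLLOW(X) = {$, b, c}
Therefore, FOLLOW(S) = {$}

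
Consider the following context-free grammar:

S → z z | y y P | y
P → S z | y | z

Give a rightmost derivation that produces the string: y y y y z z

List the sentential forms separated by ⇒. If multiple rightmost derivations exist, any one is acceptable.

S ⇒ y y P ⇒ y y S z ⇒ y y y y P z ⇒ y y y y z z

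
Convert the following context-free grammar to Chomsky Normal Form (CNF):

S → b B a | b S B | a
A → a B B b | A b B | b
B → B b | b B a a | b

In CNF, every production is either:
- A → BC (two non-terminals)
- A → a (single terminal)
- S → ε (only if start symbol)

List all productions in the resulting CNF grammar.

TB → b; TA → a; S → a; A → b; B → b; S → TB X0; X0 → B TA; S → TB X1; X1 → S B; A → TA X2; X2 → B X3; X3 → B TB; A → A X4; X4 → TB B; B → B TB; B → TB X5; X5 → B X6; X6 → TA TA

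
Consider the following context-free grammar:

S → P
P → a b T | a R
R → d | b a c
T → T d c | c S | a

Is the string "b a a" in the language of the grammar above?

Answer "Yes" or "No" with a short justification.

No - no valid derivation exists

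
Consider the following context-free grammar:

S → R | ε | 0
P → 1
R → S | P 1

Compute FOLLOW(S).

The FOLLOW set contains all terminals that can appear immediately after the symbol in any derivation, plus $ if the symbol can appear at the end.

We compute FOLLOW(S) using the standard algorithm.
FOLLOW(S) starts with {$}.
FIRST(P) = {1}
FIRST(R) = {0, 1, ε}
FIRST(S) = {0, 1, ε}
FOLLOW(P) = {1}
FOLLOW(R) = {$}
FOLLOW(S) = {$}
Therefore, FOLLOW(S) = {$}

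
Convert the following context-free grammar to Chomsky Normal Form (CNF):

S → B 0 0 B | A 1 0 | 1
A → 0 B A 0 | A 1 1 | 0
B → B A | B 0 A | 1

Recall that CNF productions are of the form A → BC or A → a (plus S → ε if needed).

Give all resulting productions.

T0 → 0; T1 → 1; S → 1; A → 0; B → 1; S → B X0; X0 → T0 X1; X1 → T0 B; S → A X2; X2 → T1 T0; A → T0 X3; X3 → B X4; X4 → A T0; A → A X5; X5 → T1 T1; B → B A; B → B X6; X6 → T0 A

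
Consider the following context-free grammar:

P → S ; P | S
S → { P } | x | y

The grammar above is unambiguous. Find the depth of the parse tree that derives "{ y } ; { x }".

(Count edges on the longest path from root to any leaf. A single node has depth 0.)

5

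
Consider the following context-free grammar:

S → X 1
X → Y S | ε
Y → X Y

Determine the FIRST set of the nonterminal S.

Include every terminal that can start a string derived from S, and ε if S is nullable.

We compute FIRST(S) using the standard algorithm.
FIRST(S) = {1}
FIRST(X) = {ε}
FIRST(Y) = {}
Therefore, FIRST(S) = {1}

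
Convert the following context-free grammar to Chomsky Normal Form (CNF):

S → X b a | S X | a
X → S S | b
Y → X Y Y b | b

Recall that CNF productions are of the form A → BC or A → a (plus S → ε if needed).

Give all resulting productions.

TB → b; TA → a; S → a; X → b; Y → b; S → X X0; X0 → TB TA; S → S X; X → S S; Y → X X1; X1 → Y X2; X2 → Y TB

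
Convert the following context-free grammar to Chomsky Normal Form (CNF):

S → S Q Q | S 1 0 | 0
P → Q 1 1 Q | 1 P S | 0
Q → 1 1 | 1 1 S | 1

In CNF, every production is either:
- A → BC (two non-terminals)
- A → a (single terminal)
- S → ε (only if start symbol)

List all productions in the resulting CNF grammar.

T1 → 1; T0 → 0; S → 0; P → 0; Q → 1; S → S X0; X0 → Q Q; S → S X1; X1 → T1 T0; P → Q X2; X2 → T1 X3; X3 → T1 Q; P → T1 X4; X4 → P S; Q → T1 T1; Q → T1 X5; X5 → T1 S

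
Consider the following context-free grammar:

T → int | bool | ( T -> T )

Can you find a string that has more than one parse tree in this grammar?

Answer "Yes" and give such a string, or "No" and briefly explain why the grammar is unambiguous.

No - the grammar is unambiguous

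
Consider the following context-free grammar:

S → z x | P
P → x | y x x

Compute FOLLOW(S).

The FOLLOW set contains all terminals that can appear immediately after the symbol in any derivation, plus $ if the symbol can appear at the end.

We compute FOLLOW(S) using the standard algorithm.
FOLLOW(S) starts with {$}.
FIRST(P) = {x, y}
FIRST(S) = {x, y, z}
FOLLOW(P) = {$}
FOLLOW(S) = {$}
Therefore, FOLLOW(S) = {$}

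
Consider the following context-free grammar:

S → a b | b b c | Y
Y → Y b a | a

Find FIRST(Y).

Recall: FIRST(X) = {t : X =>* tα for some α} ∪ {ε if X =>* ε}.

We compute FIRST(Y) using the standard algorithm.
FIRST(S) = {a, b}
FIRST(Y) = {a}
Therefore, FIRST(Y) = {a}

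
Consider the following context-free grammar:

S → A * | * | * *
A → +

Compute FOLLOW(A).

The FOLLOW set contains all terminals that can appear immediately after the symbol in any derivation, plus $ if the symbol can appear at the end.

We compute FOLLOW(A) using the standard algorithm.
FOLLOW(S) starts with {$}.
FIRST(A) = {+}
FIRST(S) = {*, +}
FOLLOW(A) = {*}
FOLLOW(S) = {$}
Therefore, FOLLOW(A) = {*}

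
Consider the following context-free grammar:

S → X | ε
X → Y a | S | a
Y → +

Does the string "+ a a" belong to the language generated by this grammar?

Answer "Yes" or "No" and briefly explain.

No - no valid derivation exists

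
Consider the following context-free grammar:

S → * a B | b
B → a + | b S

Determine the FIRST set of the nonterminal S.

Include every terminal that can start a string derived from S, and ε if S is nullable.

We compute FIRST(S) using the standard algorithm.
FIRST(B) = {a, b}
FIRST(S) = {*, b}
Therefore, FIRST(S) = {*, b}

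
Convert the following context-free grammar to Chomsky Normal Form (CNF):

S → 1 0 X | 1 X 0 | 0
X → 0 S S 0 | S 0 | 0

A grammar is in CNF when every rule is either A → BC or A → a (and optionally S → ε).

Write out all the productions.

T1 → 1; T0 → 0; S → 0; X → 0; S → T1 X0; X0 → T0 X; S → T1 X1; X1 → X T0; X → T0 X2; X2 → S X3; X3 → S T0; X → S T0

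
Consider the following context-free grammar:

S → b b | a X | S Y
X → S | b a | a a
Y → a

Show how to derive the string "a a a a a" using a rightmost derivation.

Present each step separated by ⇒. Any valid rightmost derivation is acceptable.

S ⇒ a X ⇒ a S ⇒ a a X ⇒ a a S ⇒ a a a X ⇒ a a a a a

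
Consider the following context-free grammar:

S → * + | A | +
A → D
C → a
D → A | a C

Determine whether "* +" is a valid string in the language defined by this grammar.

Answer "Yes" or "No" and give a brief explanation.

Yes - a valid derivation exists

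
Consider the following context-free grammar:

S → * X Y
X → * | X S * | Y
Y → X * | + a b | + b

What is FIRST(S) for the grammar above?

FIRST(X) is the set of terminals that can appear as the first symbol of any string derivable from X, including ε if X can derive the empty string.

We compute FIRST(S) using the standard algorithm.
FIRST(S) = {*}
FIRST(X) = {*, +}
FIRST(Y) = {*, +}
Therefore, FIRST(S) = {*}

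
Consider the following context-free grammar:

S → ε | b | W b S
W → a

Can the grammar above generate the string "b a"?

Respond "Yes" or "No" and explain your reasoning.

No - no valid derivation exists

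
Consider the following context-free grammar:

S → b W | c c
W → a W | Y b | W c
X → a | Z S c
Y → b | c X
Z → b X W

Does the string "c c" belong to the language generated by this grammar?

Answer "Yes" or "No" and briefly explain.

Yes - a valid derivation exists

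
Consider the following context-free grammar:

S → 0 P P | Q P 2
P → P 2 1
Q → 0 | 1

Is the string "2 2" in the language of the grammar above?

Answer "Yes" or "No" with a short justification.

No - no valid derivation exists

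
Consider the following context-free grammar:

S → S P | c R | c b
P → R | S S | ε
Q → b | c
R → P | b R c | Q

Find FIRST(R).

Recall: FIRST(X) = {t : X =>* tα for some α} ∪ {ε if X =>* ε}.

We compute FIRST(R) using the standard algorithm.
FIRST(P) = {b, c, ε}
FIRST(Q) = {b, c}
FIRST(R) = {b, c, ε}
FIRST(S) = {c}
Therefore, FIRST(R) = {b, c, ε}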